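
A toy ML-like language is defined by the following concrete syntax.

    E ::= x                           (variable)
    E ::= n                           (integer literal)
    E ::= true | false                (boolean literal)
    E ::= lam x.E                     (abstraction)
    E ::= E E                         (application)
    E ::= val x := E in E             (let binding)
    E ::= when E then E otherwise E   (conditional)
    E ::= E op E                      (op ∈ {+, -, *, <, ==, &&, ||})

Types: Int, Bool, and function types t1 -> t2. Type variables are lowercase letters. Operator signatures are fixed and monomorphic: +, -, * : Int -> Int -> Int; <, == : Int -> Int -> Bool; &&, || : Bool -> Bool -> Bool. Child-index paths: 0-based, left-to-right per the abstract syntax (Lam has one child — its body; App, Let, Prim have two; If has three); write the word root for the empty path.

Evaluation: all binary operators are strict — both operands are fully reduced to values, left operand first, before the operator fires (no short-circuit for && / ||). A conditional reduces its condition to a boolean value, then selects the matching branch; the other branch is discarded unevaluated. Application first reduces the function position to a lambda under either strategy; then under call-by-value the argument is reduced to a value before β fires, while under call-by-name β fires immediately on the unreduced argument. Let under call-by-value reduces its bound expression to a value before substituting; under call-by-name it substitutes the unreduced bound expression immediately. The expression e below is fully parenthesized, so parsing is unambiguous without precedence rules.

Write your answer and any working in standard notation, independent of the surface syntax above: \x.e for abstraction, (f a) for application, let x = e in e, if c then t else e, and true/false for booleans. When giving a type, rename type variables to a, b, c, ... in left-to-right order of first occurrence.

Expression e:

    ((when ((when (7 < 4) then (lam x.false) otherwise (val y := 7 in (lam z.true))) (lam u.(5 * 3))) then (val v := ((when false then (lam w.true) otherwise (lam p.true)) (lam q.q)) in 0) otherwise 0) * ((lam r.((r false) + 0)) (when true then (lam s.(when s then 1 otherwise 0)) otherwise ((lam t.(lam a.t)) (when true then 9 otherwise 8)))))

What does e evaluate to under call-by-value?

Trace:
step 0: ((if ((if (7 < 4) then (\x.false) else (let y = 7 in (\z.true))) (\u.(5 * 3))) then (let v = ((if false then (\w.true) else (\p.true)) (\q.q)) in 0) else 0) * ((\r.((r false) + 0)) (if true then (\s.(if s then 1 else 0)) else ((\t.(\a.t)) (if true then 9 else 8)))))
step 1: [delta@0.0.0.0] ((if ((if false then (\x.false) else (let y = 7 in (\z.true))) (\u.(5 * 3))) then (let v = ((if false then (\w.true) else (\p.true)) (\q.q)) in 0) else 0) * ((\r.((r false) + 0)) (if true then (\s.(if s then 1 else 0)) else ((\t.(\a.t)) (if true then 9 else 8)))))
step 2: [if@0.0.0] ((if ((let y = 7 in (\z.true)) (\u.(5 * 3))) then (let v = ((if false then (\w.true) else (\p.true)) (\q.q)) in 0) else 0) * ((\r.((r false) + 0)) (if true then (\s.(if s then 1 else 0)) else ((\t.(\a.t)) (if true then 9 else 8)))))
step 3: [let@0.0.0] ((if ((\z.true) (\u.(5 * 3))) then (let v = ((if false then (\w.true) else (\p.true)) (\q.q)) in 0) else 0) * ((\r.((r false) + 0)) (if true then (\s.(if s then 1 else 0)) else ((\t.(\a.t)) (if true then 9 else 8)))))
step 4: [beta@0.0] ((if true then (let v = ((if false then (\w.true) else (\p.true)) (\q.q)) in 0) else 0) * ((\r.((r false) + 0)) (if true then (\s.(if s then 1 else 0)) else ((\t.(\a.t)) (if true then 9 else 8)))))
step 5: [if@0] ((let v = ((if false then (\w.true) else (\p.true)) (\q.q)) in 0) * ((\r.((r false) + 0)) (if true then (\s.(if s then 1 else 0)) else ((\t.(\a.t)) (if true then 9 else 8)))))
step 6: [if@0.0.0] ((let v = ((\p.true) (\q.q)) in 0) * ((\r.((r false) + 0)) (if true then (\s.(if s then 1 else 0)) else ((\t.(\a.t)) (if true then 9 else 8)))))
step 7: [beta@0.0] ((let v = true in 0) * ((\r.((r false) + 0)) (if true then (\s.(if s then 1 else 0)) else ((\t.(\a.t)) (if true then 9 else 8)))))
step 8: [let@0] (0 * ((\r.((r false) + 0)) (if true then (\s.(if s then 1 else 0)) else ((\t.(\a.t)) (if true then 9 else 8)))))
step 9: [if@1.1] (0 * ((\r.((r false) + 0)) (\s.(if s then 1 else 0))))
step 10: [beta@1] (0 * (((\s.(if s then 1 else 0)) false) + 0))
step 11: [beta@1.0] (0 * ((if false then 1 else 0) + 0))
step 12: [if@1.0] (0 * (0 + 0))
step 13: [delta@1] (0 * 0)
step 14: [delta@root] 0

Answer: 0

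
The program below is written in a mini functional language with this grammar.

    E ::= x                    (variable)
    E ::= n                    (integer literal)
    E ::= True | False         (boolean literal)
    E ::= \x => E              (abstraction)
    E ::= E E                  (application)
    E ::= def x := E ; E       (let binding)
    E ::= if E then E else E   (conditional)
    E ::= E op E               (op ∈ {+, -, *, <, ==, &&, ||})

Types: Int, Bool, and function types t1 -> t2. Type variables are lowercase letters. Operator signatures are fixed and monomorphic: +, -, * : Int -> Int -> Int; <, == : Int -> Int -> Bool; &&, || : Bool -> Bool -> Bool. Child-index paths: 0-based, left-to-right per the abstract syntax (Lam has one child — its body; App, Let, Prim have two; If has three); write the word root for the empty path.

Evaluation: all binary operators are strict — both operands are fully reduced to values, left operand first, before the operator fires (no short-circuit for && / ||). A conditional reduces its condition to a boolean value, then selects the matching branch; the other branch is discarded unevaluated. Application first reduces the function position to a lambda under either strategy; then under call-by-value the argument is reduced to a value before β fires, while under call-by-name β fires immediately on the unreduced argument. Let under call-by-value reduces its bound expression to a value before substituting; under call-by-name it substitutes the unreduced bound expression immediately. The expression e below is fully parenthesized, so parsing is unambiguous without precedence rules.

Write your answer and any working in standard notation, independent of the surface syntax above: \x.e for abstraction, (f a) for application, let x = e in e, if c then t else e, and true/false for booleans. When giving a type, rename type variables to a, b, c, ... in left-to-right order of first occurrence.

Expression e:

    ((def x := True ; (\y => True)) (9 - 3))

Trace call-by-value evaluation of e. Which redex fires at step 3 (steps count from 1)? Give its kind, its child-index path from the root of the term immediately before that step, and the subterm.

Trace:
step 0: ((let x = true in (\y.true)) (9 - 3))
step 1: [let@0] ((\y.true) (9 - 3))
step 2: [delta@1] ((\y.true) 6)
step 3: [beta@root] true

Answer: beta at root : ((\y.true) 6)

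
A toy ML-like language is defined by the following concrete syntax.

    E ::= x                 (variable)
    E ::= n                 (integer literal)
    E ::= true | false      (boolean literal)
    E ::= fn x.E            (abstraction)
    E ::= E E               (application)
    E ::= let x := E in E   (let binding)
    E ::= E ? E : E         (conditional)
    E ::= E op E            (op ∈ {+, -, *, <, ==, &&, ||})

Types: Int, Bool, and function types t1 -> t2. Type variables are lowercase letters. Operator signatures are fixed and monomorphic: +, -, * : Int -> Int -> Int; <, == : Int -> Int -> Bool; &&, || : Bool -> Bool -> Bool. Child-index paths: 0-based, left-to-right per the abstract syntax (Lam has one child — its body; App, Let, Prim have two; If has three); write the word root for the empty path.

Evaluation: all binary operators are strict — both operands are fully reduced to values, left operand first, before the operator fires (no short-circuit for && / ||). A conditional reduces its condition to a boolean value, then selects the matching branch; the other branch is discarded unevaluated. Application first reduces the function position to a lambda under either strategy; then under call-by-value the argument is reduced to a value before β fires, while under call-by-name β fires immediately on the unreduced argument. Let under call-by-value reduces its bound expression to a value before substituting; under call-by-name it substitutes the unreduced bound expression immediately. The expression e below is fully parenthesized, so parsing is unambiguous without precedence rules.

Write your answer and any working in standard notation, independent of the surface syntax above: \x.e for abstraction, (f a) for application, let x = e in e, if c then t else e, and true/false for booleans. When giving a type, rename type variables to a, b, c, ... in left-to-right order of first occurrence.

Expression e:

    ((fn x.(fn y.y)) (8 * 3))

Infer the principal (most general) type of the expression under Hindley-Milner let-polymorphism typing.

Working:
y : b
\y._ : b -> b
\x._ : a -> b -> b
  unify Int ~ Int
  unify Int ~ Int
  unify a -> b -> b ~ Int -> c
  unify a ~ Int
  unify b -> b ~ c
_ _ : b -> b

Answer: a -> a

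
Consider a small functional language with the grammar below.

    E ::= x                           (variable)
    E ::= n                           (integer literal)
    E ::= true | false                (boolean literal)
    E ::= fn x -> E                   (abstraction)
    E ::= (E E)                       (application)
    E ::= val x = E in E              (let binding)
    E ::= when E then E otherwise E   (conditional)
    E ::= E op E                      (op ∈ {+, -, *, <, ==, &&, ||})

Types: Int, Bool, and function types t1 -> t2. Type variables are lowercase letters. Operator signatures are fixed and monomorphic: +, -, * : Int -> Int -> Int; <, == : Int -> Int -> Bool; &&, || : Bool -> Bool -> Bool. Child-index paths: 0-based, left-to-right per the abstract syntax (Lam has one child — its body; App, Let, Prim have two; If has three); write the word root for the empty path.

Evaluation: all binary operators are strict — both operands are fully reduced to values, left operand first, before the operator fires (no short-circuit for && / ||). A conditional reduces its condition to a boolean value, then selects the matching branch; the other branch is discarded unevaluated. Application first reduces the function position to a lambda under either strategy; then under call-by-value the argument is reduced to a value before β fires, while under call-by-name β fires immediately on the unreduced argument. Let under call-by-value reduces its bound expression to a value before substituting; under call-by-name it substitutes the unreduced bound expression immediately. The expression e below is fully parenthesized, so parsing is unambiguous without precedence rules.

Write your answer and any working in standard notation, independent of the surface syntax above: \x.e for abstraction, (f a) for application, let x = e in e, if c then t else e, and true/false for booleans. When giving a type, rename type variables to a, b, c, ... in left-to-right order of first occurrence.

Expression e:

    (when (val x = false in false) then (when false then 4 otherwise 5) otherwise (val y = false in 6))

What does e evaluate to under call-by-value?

Answer: 6

Trace:
step 0: (if (let x = false in false) then (if false then 4 else 5) else (let y = false in 6))
step 1: [let@0] (if false then (if false then 4 else 5) else (let y = false in 6))
step 2: [if@root] (let y = false in 6)
step 3: [let@root] 6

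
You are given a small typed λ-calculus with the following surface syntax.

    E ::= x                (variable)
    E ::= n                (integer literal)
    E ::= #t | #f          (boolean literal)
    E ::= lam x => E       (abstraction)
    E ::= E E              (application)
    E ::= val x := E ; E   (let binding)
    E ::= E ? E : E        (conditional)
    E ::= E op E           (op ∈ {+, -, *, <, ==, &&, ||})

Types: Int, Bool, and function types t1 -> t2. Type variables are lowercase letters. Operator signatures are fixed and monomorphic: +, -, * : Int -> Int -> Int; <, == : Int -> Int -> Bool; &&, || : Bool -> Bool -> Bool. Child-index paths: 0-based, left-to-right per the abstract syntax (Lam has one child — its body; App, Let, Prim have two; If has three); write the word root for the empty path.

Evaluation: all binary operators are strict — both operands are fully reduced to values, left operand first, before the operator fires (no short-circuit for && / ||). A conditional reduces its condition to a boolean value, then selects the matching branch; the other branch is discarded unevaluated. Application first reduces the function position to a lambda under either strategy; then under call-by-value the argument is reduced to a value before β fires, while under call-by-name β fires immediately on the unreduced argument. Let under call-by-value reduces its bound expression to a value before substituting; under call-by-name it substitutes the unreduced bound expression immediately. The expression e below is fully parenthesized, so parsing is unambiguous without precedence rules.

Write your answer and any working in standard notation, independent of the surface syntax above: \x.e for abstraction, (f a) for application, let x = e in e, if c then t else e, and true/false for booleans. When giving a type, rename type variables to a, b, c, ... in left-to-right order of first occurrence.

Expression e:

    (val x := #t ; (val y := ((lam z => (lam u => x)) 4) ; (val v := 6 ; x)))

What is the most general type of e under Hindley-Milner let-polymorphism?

Answer: Bool

Trace:
let x : Bool
x : Bool
\u._ : b -> Bool
\z._ : a -> b -> Bool
  unify a -> b -> Bool ~ Int -> c
  unify a ~ Int
  unify b -> Bool ~ c
_ _ : b -> Bool
let y : forall. b -> Bool
let v : Int
x : Bool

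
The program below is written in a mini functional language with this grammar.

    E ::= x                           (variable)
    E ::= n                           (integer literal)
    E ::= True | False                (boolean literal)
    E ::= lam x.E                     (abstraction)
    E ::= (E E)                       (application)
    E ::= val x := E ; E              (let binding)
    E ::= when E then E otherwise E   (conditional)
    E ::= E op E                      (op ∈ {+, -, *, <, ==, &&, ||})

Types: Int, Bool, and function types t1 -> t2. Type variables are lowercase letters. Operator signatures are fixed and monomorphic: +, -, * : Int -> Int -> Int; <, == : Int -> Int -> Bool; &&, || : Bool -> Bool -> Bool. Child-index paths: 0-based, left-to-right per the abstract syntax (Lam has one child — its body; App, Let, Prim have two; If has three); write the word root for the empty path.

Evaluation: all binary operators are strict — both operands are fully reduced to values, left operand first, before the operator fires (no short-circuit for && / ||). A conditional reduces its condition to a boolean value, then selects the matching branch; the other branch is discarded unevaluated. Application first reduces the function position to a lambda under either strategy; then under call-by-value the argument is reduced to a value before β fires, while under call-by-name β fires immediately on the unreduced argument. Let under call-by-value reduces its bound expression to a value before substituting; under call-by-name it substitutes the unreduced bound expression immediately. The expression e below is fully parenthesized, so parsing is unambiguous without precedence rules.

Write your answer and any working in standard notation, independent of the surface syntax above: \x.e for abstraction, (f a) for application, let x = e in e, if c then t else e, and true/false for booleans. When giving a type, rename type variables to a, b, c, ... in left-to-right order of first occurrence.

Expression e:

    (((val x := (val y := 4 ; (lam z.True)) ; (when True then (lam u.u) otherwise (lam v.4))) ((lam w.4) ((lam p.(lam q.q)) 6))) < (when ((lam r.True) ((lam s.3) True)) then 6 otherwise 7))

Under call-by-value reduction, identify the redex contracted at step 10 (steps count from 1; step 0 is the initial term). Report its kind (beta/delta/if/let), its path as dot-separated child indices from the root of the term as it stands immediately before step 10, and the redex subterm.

Derivation:
step 0: (((let x = (let y = 4 in (\z.true)) in (if true then (\u.u) else (\v.4))) ((\w.4) ((\p.(\q.q)) 6))) < (if ((\r.true) ((\s.3) true)) then 6 else 7))
step 1: [let@0.0.0] (((let x = (\z.true) in (if true then (\u.u) else (\v.4))) ((\w.4) ((\p.(\q.q)) 6))) < (if ((\r.true) ((\s.3) true)) then 6 else 7))
step 2: [let@0.0] (((if true then (\u.u) else (\v.4)) ((\w.4) ((\p.(\q.q)) 6))) < (if ((\r.true) ((\s.3) true)) then 6 else 7))
step 3: [if@0.0] (((\u.u) ((\w.4) ((\p.(\q.q)) 6))) < (if ((\r.true) ((\s.3) true)) then 6 else 7))
step 4: [beta@0.1.1] (((\u.u) ((\w.4) (\q.q))) < (if ((\r.true) ((\s.3) true)) then 6 else 7))
step 5: [beta@0.1] (((\u.u) 4) < (if ((\r.true) ((\s.3) true)) then 6 else 7))
step 6: [beta@0] (4 < (if ((\r.true) ((\s.3) true)) then 6 else 7))
step 7: [beta@1.0.1] (4 < (if ((\r.true) 3) then 6 else 7))
step 8: [beta@1.0] (4 < (if true then 6 else 7))
step 9: [if@1] (4 < 6)
step 10: [delta@root] true

Answer: delta at root : (4 < 6)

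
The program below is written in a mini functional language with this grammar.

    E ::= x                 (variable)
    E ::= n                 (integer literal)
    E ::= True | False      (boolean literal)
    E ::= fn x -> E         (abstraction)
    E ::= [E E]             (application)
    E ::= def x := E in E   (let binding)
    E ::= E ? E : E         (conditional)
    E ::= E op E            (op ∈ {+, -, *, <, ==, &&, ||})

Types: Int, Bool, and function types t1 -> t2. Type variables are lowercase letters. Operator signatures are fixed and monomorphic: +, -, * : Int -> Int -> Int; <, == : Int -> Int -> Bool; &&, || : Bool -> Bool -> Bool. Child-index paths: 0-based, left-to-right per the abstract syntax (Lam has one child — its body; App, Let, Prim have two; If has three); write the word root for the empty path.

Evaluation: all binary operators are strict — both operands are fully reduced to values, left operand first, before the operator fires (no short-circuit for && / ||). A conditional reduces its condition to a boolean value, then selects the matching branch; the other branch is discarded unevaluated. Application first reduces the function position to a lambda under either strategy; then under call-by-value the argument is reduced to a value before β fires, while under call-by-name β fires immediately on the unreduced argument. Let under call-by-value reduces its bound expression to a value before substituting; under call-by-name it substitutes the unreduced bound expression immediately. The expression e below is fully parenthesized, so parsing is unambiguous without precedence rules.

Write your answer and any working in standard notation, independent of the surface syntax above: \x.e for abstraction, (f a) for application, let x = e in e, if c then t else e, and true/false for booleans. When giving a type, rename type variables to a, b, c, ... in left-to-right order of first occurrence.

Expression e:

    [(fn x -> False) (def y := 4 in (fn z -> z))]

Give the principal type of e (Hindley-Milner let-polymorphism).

Answer: Bool

Trace:
\x._ : a -> Bool
let y : Int
z : b
\z._ : b -> b
  unify a -> Bool ~ (b -> b) -> c
  unify a ~ b -> b
  unify Bool ~ c
_ _ : Bool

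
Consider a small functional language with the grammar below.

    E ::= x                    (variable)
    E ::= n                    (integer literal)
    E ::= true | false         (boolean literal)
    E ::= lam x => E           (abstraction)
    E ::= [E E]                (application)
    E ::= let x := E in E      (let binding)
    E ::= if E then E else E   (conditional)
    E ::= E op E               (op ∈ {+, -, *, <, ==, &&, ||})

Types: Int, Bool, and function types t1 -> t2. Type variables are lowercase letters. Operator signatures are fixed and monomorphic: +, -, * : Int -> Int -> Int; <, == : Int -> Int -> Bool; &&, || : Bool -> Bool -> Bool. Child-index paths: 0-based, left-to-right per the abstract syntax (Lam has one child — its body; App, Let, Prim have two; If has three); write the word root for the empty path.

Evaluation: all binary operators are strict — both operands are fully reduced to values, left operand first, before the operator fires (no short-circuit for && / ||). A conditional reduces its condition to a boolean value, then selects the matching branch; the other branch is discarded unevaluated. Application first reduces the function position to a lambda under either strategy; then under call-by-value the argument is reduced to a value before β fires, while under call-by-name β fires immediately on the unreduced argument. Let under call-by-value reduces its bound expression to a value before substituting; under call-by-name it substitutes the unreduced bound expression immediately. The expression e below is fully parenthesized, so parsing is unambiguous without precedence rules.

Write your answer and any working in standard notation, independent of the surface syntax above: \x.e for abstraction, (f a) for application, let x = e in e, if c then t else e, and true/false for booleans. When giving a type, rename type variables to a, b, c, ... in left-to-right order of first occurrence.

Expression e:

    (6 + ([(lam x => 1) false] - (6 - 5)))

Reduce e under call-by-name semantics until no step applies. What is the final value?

Answer: 6

Derivation:
step 0: (6 + (((\x.1) false) - (6 - 5)))
step 1: [beta@1.0] (6 + (1 - (6 - 5)))
step 2: [delta@1.1] (6 + (1 - 1))
step 3: [delta@1] (6 + 0)
step 4: [delta@root] 6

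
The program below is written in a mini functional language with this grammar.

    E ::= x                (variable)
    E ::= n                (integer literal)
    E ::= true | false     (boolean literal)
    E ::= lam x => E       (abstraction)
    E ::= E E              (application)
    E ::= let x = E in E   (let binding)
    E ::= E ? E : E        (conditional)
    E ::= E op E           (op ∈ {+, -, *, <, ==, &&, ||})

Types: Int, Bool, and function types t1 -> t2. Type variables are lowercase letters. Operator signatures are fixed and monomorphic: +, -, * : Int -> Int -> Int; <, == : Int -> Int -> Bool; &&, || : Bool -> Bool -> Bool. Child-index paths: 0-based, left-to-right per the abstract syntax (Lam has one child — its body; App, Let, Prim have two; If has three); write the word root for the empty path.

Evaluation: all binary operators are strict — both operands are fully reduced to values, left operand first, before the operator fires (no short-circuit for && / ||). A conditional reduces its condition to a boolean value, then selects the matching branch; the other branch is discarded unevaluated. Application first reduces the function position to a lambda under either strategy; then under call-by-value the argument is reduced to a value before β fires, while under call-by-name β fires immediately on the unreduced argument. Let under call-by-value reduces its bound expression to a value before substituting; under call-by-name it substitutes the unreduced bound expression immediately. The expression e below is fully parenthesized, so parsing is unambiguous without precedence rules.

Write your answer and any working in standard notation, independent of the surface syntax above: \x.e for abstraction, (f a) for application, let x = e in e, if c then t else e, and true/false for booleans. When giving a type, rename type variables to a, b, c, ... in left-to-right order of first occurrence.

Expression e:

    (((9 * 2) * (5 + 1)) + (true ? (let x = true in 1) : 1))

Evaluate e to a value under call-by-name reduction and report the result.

Derivation:
step 0: (((9 * 2) * (5 + 1)) + (if true then (let x = true in 1) else 1))
step 1: [delta@0.0] ((18 * (5 + 1)) + (if true then (let x = true in 1) else 1))
step 2: [delta@0.1] ((18 * 6) + (if true then (let x = true in 1) else 1))
step 3: [delta@0] (108 + (if true then (let x = true in 1) else 1))
step 4: [if@1] (108 + (let x = true in 1))
step 5: [let@1] (108 + 1)
step 6: [delta@root] 109

Answer: 109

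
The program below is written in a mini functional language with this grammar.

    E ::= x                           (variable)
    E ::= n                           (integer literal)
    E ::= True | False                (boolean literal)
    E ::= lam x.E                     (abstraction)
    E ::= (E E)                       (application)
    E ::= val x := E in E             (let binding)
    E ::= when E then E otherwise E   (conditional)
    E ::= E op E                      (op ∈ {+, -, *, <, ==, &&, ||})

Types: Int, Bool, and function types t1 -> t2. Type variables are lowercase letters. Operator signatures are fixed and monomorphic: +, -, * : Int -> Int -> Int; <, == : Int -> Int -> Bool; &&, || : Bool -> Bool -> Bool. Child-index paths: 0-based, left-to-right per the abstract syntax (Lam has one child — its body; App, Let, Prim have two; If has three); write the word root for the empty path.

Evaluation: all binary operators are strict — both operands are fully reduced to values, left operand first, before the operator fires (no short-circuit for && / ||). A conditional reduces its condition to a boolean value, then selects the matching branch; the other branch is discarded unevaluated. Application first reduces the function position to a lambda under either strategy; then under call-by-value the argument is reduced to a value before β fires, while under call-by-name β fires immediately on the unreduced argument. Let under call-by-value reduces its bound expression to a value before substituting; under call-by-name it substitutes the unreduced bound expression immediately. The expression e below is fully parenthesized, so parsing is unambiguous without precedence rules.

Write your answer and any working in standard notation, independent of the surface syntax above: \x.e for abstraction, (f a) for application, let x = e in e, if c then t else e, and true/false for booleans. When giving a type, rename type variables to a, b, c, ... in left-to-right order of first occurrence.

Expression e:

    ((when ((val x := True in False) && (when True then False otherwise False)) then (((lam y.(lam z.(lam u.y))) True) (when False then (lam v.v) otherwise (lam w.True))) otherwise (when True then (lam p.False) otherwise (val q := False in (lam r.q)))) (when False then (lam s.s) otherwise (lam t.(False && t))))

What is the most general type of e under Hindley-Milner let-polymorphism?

Trace:
let x : Bool
  unify Bool ~ Bool
  unify Bool ~ Bool
  unify Bool ~ Bool
  unify Bool ~ Bool
  unify Bool ~ Bool
y : a
\u._ : c -> a
\z._ : b -> c -> a
\y._ : a -> b -> c -> a
  unify a -> b -> c -> a ~ Bool -> d
  unify a ~ Bool
  unify b -> c -> Bool ~ d
_ _ : b -> c -> Bool
  unify Bool ~ Bool
v : e
\v._ : e -> e
\w._ : f -> Bool
  unify e -> e ~ f -> Bool
  unify e ~ f
  unify f ~ Bool
  unify b -> c -> Bool ~ (Bool -> Bool) -> g
  unify b ~ Bool -> Bool
  unify c -> Bool ~ g
_ _ : c -> Bool
  unify Bool ~ Bool
\p._ : h -> Bool
let q : Bool
q : Bool
\r._ : i -> Bool
  unify h -> Bool ~ i -> Bool
  unify h ~ i
  unify Bool ~ Bool
  unify c -> Bool ~ i -> Bool
  unify c ~ i
  unify Bool ~ Bool
  unify Bool ~ Bool
s : j
\s._ : j -> j
  unify Bool ~ Bool
t : k
  unify k ~ Bool
\t._ : Bool -> Bool
  unify j -> j ~ Bool -> Bool
  unify j ~ Bool
  unify Bool ~ Bool
  unify i -> Bool ~ (Bool -> Bool) -> l
  unify i ~ Bool -> Bool
  unify Bool ~ l
_ _ : Bool

Answer: Bool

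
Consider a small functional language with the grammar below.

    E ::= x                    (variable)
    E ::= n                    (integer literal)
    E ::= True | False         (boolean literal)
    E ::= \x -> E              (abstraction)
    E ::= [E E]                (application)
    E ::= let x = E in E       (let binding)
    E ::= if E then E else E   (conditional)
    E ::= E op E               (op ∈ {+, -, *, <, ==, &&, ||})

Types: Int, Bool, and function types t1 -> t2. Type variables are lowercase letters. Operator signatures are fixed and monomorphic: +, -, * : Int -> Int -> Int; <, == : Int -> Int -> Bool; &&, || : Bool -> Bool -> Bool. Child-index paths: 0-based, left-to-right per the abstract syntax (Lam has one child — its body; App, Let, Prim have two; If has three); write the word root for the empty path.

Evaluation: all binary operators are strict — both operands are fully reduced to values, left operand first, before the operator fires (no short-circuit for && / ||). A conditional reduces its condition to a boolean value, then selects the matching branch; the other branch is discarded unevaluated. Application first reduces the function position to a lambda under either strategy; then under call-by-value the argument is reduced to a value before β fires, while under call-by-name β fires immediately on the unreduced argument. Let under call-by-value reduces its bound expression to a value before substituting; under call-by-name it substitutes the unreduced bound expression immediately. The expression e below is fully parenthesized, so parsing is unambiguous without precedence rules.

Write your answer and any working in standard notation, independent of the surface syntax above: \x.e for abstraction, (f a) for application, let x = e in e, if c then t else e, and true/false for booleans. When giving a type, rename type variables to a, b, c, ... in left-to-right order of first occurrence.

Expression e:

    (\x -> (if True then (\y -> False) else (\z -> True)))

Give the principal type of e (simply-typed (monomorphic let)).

Answer: a -> b -> Bool

Trace:
  unify Bool ~ Bool
\y._ : b -> Bool
\z._ : c -> Bool
  unify b -> Bool ~ c -> Bool
  unify b ~ c
  unify Bool ~ Bool
\x._ : a -> c -> Bool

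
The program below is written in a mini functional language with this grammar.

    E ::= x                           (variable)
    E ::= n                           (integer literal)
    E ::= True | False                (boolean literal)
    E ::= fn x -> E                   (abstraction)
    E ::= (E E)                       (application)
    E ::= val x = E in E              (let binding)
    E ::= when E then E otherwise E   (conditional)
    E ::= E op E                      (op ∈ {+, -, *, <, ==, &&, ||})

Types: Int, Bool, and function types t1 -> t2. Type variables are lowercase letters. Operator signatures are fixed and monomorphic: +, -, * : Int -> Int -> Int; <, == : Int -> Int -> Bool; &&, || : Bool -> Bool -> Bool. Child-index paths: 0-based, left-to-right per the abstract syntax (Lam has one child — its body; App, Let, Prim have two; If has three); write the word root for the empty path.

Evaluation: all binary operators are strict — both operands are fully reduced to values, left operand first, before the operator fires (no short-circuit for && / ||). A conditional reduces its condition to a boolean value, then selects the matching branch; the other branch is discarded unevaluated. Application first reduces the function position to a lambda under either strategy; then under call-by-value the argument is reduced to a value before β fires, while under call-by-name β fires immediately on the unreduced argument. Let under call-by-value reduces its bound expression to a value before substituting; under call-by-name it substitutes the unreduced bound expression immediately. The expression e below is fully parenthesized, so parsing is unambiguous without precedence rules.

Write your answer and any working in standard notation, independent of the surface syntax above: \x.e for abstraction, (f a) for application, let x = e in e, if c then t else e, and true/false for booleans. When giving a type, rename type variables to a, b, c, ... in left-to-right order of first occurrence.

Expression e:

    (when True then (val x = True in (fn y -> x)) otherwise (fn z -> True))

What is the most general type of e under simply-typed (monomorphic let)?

Derivation:
  unify Bool ~ Bool
let x : Bool
x : Bool
\y._ : a -> Bool
\z._ : b -> Bool
  unify a -> Bool ~ b -> Bool
  unify a ~ b
  unify Bool ~ Bool

Answer: a -> Bool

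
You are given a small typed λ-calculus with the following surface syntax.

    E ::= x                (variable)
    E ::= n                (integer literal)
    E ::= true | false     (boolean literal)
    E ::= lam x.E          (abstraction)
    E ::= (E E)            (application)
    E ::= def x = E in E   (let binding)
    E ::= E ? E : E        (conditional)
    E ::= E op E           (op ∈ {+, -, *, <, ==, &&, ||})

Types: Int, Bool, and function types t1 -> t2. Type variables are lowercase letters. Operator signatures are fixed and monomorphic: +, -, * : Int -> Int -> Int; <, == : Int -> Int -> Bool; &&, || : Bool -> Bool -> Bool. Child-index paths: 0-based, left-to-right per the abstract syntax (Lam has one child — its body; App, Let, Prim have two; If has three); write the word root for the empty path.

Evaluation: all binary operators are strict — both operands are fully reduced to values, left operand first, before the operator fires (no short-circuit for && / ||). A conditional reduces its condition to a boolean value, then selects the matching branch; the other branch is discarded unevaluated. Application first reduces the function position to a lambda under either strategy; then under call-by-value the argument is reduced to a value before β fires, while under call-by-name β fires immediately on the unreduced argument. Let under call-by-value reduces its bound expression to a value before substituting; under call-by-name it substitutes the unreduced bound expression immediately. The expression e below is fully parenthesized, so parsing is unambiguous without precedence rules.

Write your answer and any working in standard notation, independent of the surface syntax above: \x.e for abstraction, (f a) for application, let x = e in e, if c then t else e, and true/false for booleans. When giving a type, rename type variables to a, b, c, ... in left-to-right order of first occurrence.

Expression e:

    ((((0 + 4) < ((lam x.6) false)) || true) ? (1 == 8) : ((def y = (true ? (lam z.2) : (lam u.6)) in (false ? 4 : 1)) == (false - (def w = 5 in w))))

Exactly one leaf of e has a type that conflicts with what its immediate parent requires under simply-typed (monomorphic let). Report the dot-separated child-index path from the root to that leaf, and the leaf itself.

Answer: 2.1.0 : false

Trace:
  unify Int ~ Int
  unify Int ~ Int
  unify Int ~ Int
\x._ : a -> Int
  unify a -> Int ~ Bool -> b
  unify a ~ Bool
  unify Int ~ b
_ _ : Int
  unify Int ~ Int
  unify Bool ~ Bool
  unify Bool ~ Bool
  unify Bool ~ Bool
  unify Int ~ Int
  unify Int ~ Int
  unify Bool ~ Bool
\z._ : c -> Int
\u._ : d -> Int
  unify c -> Int ~ d -> Int
  unify c ~ d
  unify Int ~ Int
let y : d -> Int
  unify Bool ~ Bool
  unify Int ~ Int
  unify Int ~ Int
  unify Bool ~ Int
  FAIL: mismatch Bool ~ Int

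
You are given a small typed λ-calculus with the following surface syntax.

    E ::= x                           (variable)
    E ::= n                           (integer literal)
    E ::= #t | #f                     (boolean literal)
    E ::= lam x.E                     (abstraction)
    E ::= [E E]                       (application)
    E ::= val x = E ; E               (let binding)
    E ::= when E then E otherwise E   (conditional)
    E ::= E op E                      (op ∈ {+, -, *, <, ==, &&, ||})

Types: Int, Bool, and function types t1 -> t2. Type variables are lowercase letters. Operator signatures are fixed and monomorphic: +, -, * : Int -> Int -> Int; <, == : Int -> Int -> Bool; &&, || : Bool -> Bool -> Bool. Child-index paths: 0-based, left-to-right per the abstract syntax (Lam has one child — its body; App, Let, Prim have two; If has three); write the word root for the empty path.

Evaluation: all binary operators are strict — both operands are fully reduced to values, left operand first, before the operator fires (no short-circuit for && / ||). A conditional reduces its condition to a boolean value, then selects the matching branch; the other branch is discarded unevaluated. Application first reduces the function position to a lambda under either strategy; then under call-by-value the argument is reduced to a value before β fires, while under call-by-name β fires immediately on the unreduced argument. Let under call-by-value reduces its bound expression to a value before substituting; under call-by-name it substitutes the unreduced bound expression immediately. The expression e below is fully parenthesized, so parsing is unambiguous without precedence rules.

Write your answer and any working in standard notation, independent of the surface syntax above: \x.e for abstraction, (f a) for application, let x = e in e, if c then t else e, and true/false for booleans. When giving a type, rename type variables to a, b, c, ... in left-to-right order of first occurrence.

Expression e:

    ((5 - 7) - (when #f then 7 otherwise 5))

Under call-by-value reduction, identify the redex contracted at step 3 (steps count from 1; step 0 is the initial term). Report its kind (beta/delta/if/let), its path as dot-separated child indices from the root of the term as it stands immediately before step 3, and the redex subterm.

Derivation:
step 0: ((5 - 7) - (if false then 7 else 5))
step 1: [delta@0] (-2 - (if false then 7 else 5))
step 2: [if@1] (-2 - 5)
step 3: [delta@root] -7

Answer: delta at root : (-2 - 5)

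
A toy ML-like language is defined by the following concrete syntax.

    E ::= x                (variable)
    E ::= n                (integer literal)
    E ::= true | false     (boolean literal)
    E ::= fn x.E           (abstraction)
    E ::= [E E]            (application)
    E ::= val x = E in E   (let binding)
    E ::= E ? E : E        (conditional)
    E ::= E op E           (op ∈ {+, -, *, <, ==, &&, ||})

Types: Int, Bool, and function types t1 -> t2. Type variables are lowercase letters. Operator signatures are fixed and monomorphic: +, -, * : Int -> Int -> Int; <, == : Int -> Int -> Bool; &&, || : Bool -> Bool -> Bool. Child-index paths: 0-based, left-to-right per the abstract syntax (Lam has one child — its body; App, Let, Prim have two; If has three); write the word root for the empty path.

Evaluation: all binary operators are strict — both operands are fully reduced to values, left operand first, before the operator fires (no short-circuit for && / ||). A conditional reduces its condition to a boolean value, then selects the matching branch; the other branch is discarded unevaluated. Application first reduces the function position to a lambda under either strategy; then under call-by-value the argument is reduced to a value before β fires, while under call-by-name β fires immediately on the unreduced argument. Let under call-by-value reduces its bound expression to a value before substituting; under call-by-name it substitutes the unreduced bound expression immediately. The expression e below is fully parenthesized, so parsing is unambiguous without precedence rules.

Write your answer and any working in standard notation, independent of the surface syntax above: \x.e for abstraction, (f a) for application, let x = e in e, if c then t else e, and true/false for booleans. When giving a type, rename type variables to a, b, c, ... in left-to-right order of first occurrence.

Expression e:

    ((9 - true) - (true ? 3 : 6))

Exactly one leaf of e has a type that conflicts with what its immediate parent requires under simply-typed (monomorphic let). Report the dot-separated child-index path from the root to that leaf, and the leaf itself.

Answer: 0.1 : true

Working:
  unify Int ~ Int
  unify Bool ~ Int
  FAIL: mismatch Bool ~ Int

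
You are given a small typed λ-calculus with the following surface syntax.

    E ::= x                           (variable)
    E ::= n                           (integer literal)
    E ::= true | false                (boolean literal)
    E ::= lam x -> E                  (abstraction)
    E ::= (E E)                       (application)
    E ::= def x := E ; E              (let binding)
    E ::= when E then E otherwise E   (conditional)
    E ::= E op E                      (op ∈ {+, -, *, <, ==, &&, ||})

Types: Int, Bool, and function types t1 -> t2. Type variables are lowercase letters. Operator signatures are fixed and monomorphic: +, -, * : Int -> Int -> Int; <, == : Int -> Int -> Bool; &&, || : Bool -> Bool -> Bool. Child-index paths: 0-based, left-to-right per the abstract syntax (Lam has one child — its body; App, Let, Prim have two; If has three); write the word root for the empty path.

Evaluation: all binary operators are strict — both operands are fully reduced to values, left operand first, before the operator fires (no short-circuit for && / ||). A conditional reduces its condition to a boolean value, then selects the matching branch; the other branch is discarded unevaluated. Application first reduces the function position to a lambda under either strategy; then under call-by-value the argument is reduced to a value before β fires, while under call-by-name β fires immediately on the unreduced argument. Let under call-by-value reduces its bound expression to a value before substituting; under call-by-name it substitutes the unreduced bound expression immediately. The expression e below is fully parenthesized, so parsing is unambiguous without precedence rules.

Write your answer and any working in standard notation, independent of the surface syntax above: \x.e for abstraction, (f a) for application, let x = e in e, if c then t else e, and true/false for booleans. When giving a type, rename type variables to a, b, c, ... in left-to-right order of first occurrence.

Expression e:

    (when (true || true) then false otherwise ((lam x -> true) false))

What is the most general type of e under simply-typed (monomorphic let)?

Answer: Bool

Trace:
  unify Bool ~ Bool
  unify Bool ~ Bool
  unify Bool ~ Bool
\x._ : a -> Bool
  unify a -> Bool ~ Bool -> b
  unify a ~ Bool
  unify Bool ~ b
_ _ : Bool
  unify Bool ~ Bool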